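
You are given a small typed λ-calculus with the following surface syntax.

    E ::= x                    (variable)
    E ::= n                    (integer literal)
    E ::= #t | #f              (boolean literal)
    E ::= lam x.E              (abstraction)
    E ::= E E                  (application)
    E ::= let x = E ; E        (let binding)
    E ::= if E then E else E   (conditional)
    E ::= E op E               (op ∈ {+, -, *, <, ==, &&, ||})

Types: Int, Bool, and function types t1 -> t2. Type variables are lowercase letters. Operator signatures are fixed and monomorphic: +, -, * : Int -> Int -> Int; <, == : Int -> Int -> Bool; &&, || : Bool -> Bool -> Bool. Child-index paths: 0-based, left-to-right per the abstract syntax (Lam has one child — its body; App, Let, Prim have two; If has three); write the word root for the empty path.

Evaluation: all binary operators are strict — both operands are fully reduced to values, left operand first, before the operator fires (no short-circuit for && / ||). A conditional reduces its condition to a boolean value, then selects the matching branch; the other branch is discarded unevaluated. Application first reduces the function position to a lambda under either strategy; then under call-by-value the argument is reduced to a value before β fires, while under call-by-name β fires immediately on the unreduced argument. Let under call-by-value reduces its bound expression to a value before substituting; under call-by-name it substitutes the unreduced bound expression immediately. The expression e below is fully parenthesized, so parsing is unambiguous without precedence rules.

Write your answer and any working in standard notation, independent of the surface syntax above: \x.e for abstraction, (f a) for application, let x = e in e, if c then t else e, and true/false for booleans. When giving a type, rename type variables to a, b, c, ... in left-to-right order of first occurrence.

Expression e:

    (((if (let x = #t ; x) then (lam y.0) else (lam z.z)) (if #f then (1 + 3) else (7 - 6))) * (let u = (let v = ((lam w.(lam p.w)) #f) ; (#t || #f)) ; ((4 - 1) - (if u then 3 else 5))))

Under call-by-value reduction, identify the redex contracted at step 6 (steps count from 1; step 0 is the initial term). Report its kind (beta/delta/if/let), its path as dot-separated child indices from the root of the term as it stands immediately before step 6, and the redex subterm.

Answer: beta at 1.0.0 : ((\w.(\p.w)) false)

Derivation:
step 0: (((if (let x = true in x) then (\y.0) else (\z.z)) (if false then (1 + 3) else (7 - 6))) * (let u = (let v = ((\w.(\p.w)) false) in (true || false)) in ((4 - 1) - (if u then 3 else 5))))
step 1: [let@0.0.0] (((if true then (\y.0) else (\z.z)) (if false then (1 + 3) else (7 - 6))) * (let u = (let v = ((\w.(\p.w)) false) in (true || false)) in ((4 - 1) - (if u then 3 else 5))))
step 2: [if@0.0] (((\y.0) (if false then (1 + 3) else (7 - 6))) * (let u = (let v = ((\w.(\p.w)) false) in (true || false)) in ((4 - 1) - (if u then 3 else 5))))
step 3: [if@0.1] (((\y.0) (7 - 6)) * (let u = (let v = ((\w.(\p.w)) false) in (true || false)) in ((4 - 1) - (if u then 3 else 5))))
step 4: [delta@0.1] (((\y.0) 1) * (let u = (let v = ((\w.(\p.w)) false) in (true || false)) in ((4 - 1) - (if u then 3 else 5))))
step 5: [beta@0] (0 * (let u = (let v = ((\w.(\p.w)) false) in (true || false)) in ((4 - 1) - (if u then 3 else 5))))
step 6: [beta@1.0.0] (0 * (let u = (let v = (\p.false) in (true || false)) in ((4 - 1) - (if u then 3 else 5))))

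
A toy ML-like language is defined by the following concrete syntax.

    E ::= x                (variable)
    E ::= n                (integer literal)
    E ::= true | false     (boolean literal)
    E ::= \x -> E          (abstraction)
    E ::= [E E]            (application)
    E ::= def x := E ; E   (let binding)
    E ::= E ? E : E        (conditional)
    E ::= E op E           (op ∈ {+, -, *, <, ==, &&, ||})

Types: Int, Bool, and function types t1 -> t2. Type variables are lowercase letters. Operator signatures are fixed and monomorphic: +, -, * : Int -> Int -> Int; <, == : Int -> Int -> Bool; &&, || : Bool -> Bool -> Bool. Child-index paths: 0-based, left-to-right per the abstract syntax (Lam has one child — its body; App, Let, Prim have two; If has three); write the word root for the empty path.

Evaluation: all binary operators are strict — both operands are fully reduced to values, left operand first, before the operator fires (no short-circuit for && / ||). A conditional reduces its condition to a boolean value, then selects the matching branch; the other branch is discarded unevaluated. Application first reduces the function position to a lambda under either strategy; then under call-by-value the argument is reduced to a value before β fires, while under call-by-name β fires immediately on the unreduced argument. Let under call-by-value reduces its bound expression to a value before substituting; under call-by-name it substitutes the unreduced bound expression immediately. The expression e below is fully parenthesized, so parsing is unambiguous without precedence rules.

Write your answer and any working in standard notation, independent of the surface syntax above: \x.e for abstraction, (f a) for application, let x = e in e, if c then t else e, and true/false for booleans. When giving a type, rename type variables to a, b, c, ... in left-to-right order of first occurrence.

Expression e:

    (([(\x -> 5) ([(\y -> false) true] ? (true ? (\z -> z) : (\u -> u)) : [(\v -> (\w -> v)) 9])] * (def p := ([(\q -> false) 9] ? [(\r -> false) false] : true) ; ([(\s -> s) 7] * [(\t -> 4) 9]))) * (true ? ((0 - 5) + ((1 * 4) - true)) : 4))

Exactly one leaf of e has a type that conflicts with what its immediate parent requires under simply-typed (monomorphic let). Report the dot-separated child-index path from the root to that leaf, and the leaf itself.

Answer: 1.1.1.1 : true

Derivation:
\x._ : a -> Int
\y._ : b -> Bool
  unify b -> Bool ~ Bool -> c
  unify b ~ Bool
  unify Bool ~ c
_ _ : Bool
  unify Bool ~ Bool
  unify Bool ~ Bool
z : d
\z._ : d -> d
u : e
\u._ : e -> e
  unify d -> d ~ e -> e
  unify d ~ e
  unify e ~ e
v : f
\w._ : g -> f
\v._ : f -> g -> f
  unify f -> g -> f ~ Int -> h
  unify f ~ Int
  unify g -> Int ~ h
_ _ : g -> Int
  unify e -> e ~ g -> Int
  unify e ~ g
  unify g ~ Int
  unify a -> Int ~ (Int -> Int) -> i
  unify a ~ Int -> Int
  unify Int ~ i
_ _ : Int
  unify Int ~ Int
\q._ : j -> Bool
  unify j -> Bool ~ Int -> k
  unify j ~ Int
  unify Bool ~ k
_ _ : Bool
  unify Bool ~ Bool
\r._ : l -> Bool
  unify l -> Bool ~ Bool -> m
  unify l ~ Bool
  unify Bool ~ m
_ _ : Bool
  unify Bool ~ Bool
let p : Bool
s : n
\s._ : n -> n
  unify n -> n ~ Int -> o
  unify n ~ Int
  unify Int ~ o
_ _ : Int
  unify Int ~ Int
\t._ : p -> Int
  unify p -> Int ~ Int -> q
  unify p ~ Int
  unify Int ~ q
_ _ : Int
  unify Int ~ Int
  unify Int ~ Int
  unify Int ~ Int
  unify Bool ~ Bool
  unify Int ~ Int
  unify Int ~ Int
  unify Int ~ Int
  unify Int ~ Int
  unify Int ~ Int
  unify Int ~ Int
  unify Bool ~ Int
  FAIL: mismatch Bool ~ Int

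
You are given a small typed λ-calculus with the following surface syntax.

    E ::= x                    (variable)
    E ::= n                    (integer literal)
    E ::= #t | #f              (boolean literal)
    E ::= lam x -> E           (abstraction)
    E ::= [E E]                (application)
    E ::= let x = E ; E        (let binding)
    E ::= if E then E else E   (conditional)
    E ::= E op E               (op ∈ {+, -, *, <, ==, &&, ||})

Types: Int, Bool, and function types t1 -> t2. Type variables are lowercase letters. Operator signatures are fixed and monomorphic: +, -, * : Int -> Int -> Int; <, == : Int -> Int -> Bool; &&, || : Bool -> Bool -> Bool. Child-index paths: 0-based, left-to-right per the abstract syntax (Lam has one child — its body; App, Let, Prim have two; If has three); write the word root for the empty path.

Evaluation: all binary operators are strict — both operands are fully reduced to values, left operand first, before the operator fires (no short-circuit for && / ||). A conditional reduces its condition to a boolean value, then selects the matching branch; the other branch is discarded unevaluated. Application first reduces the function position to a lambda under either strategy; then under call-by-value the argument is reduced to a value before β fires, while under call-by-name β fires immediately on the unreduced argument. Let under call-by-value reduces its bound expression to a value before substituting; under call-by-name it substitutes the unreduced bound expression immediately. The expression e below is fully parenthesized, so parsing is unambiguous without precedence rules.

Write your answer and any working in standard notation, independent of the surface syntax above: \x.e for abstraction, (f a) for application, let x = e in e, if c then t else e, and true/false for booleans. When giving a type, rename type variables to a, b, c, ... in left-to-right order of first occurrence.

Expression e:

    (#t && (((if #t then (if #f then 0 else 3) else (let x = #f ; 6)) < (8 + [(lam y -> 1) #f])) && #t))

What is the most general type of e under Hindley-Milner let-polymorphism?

Working:
  unify Bool ~ Bool
  unify Bool ~ Bool
  unify Bool ~ Bool
  unify Int ~ Int
let x : Bool
  unify Int ~ Int
  unify Int ~ Int
  unify Int ~ Int
\y._ : a -> Int
  unify a -> Int ~ Bool -> b
  unify a ~ Bool
  unify Int ~ b
_ _ : Int
  unify Int ~ Int
  unify Int ~ Int
  unify Bool ~ Bool
  unify Bool ~ Bool
  unify Bool ~ Bool

Answer: Bool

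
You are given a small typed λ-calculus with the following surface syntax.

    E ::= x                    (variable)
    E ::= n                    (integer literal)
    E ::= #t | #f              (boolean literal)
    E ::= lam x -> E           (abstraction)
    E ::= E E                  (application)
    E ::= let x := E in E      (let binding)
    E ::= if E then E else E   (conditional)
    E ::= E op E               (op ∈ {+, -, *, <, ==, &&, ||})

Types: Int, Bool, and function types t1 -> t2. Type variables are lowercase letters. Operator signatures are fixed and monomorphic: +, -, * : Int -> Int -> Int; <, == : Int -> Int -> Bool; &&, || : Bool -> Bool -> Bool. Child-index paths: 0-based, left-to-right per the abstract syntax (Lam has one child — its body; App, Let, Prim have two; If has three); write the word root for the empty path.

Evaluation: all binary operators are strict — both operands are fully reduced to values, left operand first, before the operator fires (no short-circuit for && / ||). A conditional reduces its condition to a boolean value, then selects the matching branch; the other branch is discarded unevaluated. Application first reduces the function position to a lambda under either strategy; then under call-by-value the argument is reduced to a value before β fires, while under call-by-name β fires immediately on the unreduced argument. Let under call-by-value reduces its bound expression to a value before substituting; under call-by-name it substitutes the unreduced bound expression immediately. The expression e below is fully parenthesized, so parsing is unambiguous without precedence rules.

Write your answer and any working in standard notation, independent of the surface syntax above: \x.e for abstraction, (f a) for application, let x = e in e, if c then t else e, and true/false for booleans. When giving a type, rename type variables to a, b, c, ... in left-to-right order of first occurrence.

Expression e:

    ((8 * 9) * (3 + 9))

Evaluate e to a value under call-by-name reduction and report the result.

Derivation:
step 0: ((8 * 9) * (3 + 9))
step 1: [delta@0] (72 * (3 + 9))
step 2: [delta@1] (72 * 12)
step 3: [delta@root] 864

Answer: 864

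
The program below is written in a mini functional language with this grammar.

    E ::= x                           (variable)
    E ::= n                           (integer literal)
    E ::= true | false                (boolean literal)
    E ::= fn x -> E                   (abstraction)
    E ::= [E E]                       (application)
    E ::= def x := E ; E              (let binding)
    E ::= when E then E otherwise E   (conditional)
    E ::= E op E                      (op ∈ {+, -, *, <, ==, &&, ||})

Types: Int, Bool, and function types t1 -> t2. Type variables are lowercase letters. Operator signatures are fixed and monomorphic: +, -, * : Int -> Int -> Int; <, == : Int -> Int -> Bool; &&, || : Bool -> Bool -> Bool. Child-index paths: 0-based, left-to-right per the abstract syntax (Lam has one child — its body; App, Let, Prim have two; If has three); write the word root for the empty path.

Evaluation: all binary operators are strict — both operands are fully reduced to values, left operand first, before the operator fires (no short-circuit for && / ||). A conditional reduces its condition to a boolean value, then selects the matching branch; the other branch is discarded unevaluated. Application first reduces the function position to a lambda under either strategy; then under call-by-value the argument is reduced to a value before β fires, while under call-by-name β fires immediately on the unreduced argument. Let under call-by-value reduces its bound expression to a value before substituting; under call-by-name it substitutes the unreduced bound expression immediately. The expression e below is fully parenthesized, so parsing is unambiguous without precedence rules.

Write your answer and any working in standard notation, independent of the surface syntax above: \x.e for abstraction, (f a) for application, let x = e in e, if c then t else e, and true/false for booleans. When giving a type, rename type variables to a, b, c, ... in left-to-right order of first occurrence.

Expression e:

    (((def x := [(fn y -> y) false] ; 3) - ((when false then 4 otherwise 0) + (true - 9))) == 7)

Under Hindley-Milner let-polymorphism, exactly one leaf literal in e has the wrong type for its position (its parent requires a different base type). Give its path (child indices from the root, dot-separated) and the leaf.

Answer: 0.1.1.0 : true

Trace:
y : a
\y._ : a -> a
  unify a -> a ~ Bool -> b
  unify a ~ Bool
  unify Bool ~ b
_ _ : Bool
let x : Bool
  unify Int ~ Int
  unify Bool ~ Bool
  unify Int ~ Int
  unify Int ~ Int
  unify Bool ~ Int
  FAIL: mismatch Bool ~ Int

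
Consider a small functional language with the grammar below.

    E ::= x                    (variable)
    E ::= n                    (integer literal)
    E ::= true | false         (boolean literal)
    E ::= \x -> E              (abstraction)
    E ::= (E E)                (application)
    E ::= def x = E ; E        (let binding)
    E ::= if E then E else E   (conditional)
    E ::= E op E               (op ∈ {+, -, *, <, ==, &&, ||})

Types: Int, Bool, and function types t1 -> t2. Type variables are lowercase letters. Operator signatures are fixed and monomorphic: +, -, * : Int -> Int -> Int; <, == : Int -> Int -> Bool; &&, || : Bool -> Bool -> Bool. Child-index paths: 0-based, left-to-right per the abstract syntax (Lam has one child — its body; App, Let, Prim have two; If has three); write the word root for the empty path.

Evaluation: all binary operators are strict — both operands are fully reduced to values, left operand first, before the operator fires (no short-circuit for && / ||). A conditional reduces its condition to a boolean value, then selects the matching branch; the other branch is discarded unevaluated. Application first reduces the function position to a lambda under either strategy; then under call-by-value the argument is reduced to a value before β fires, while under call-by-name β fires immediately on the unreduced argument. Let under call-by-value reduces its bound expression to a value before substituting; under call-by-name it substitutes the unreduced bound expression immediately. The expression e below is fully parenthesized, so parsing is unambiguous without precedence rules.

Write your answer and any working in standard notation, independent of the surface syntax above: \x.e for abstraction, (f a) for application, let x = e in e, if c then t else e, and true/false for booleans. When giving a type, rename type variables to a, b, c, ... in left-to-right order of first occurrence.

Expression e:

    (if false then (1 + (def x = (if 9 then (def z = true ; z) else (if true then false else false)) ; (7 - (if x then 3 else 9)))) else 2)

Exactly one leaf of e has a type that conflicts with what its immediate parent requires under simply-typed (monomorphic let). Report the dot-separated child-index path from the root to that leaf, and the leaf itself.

Answer: 1.1.0.0 : 9

Trace:
  unify Bool ~ Bool
  unify Int ~ Int
  unify Int ~ Bool
  FAIL: mismatch Int ~ Bool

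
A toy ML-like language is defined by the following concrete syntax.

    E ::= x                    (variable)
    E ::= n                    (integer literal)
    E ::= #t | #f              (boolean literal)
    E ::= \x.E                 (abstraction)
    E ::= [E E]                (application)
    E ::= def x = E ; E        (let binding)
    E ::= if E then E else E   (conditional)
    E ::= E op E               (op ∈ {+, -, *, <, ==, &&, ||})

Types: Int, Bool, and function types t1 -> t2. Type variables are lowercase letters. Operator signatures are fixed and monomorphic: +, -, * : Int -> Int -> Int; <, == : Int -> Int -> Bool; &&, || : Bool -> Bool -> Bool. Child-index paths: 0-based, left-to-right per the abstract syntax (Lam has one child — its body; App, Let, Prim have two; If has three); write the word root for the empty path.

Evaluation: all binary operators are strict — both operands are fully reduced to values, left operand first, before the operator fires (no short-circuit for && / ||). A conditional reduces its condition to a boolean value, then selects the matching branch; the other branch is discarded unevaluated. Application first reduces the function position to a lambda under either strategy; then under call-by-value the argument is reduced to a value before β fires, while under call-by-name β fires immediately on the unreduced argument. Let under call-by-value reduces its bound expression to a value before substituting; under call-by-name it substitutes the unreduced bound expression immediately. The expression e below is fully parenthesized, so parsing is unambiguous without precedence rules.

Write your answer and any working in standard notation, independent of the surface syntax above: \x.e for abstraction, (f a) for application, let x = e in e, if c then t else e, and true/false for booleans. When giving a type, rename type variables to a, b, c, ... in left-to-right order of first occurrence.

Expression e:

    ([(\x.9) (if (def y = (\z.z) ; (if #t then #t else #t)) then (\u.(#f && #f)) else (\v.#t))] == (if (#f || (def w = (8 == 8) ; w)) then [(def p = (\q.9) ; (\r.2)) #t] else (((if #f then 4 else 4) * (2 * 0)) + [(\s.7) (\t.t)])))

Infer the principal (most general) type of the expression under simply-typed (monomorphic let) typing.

Answer: Bool

Working:
\x._ : a -> Int
z : b
\z._ : b -> b
let y : b -> b
  unify Bool ~ Bool
  unify Bool ~ Bool
  unify Bool ~ Bool
  unify Bool ~ Bool
  unify Bool ~ Bool
\u._ : c -> Bool
\v._ : d -> Bool
  unify c -> Bool ~ d -> Bool
  unify c ~ d
  unify Bool ~ Bool
  unify a -> Int ~ (d -> Bool) -> e
  unify a ~ d -> Bool
  unify Int ~ e
_ _ : Int
  unify Int ~ Int
  unify Bool ~ Bool
  unify Int ~ Int
  unify Int ~ Int
let w : Bool
w : Bool
  unify Bool ~ Bool
  unify Bool ~ Bool
\q._ : f -> Int
let p : f -> Int
\r._ : g -> Int
  unify g -> Int ~ Bool -> h
  unify g ~ Bool
  unify Int ~ h
_ _ : Int
  unify Bool ~ Bool
  unify Int ~ Int
  unify Int ~ Int
  unify Int ~ Int
  unify Int ~ Int
  unify Int ~ Int
  unify Int ~ Int
\s._ : i -> Int
t : j
\t._ : j -> j
  unify i -> Int ~ (j -> j) -> k
  unify i ~ j -> j
  unify Int ~ k
_ _ : Int
  unify Int ~ Int
  unify Int ~ Int
  unify Int ~ Int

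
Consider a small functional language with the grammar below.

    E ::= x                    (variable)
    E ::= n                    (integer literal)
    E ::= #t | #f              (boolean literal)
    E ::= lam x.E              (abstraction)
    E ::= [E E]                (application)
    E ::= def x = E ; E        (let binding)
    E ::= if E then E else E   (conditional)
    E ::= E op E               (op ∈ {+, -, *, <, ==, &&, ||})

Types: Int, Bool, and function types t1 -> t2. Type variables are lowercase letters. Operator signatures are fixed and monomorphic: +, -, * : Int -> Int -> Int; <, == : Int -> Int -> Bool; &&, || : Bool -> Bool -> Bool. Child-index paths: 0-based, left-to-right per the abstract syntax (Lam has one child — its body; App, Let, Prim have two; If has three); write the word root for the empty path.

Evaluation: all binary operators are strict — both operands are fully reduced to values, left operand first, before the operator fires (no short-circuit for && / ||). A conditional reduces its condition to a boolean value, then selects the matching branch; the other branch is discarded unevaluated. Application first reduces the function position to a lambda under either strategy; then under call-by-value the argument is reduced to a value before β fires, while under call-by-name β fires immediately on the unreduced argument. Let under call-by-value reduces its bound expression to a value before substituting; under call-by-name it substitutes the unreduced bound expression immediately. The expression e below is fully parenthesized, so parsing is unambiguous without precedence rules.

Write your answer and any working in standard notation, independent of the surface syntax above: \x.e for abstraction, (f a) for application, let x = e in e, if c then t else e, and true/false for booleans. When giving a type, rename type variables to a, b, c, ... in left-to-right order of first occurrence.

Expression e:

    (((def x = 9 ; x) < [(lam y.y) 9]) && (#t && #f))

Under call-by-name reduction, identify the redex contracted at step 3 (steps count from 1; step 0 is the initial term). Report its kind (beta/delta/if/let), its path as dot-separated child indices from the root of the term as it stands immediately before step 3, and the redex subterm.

Derivation:
step 0: (((let x = 9 in x) < ((\y.y) 9)) && (true && false))
step 1: [let@0.0] ((9 < ((\y.y) 9)) && (true && false))
step 2: [beta@0.1] ((9 < 9) && (true && false))
step 3: [delta@0] (false && (true && false))

Answer: delta at 0 : (9 < 9)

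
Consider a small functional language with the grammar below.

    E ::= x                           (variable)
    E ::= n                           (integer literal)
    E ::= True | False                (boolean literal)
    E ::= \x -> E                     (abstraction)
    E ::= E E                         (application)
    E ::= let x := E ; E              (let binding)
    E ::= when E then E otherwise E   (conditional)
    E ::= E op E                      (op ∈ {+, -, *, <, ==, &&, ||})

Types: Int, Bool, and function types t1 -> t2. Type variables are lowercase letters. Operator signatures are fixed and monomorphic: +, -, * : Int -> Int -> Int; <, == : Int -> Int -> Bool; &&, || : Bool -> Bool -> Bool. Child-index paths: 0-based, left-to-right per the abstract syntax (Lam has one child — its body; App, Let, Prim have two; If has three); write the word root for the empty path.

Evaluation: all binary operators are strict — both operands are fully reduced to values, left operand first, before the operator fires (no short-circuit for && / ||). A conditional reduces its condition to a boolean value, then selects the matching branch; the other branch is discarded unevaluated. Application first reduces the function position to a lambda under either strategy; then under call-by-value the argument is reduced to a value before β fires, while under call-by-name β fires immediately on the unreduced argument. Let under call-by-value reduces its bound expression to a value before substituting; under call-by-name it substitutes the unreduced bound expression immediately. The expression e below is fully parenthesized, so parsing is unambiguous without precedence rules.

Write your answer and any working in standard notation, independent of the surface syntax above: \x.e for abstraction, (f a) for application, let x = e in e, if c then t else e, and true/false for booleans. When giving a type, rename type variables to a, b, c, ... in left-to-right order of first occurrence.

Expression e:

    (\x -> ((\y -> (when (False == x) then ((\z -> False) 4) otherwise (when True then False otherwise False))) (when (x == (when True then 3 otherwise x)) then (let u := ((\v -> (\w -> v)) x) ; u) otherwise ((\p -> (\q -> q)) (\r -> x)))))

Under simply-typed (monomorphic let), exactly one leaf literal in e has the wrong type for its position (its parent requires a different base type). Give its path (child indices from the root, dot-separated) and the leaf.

Derivation:
  unify Bool ~ Int
  FAIL: mismatch Bool ~ Int

Answer: 0.0.0.0.0 : false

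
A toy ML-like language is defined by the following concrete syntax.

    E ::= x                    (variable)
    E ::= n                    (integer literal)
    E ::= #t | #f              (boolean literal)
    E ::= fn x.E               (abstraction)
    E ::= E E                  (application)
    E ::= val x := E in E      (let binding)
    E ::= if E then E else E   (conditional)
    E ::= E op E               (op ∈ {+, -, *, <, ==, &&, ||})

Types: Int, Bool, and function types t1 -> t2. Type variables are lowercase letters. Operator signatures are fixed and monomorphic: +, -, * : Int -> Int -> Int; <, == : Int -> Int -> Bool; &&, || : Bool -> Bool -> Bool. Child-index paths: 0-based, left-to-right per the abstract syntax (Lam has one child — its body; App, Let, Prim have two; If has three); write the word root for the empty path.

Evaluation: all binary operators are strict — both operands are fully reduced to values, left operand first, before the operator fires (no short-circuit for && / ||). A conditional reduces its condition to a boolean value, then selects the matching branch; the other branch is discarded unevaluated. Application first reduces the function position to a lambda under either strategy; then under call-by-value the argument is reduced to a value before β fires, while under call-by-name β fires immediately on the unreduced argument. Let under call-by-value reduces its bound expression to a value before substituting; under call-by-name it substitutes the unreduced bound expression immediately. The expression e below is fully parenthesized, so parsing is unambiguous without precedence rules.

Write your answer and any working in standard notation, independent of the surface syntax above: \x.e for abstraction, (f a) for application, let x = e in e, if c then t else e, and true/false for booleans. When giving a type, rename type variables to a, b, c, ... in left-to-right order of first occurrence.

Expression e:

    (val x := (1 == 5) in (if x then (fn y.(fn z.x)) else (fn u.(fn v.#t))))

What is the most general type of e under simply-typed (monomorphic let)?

Working:
  unify Int ~ Int
  unify Int ~ Int
let x : Bool
x : Bool
  unify Bool ~ Bool
x : Bool
\z._ : b -> Bool
\y._ : a -> b -> Bool
\v._ : d -> Bool
\u._ : c -> d -> Bool
  unify a -> b -> Bool ~ c -> d -> Bool
  unify a ~ c
  unify b -> Bool ~ d -> Bool
  unify b ~ d
  unify Bool ~ Bool

Answer: a -> b -> Bool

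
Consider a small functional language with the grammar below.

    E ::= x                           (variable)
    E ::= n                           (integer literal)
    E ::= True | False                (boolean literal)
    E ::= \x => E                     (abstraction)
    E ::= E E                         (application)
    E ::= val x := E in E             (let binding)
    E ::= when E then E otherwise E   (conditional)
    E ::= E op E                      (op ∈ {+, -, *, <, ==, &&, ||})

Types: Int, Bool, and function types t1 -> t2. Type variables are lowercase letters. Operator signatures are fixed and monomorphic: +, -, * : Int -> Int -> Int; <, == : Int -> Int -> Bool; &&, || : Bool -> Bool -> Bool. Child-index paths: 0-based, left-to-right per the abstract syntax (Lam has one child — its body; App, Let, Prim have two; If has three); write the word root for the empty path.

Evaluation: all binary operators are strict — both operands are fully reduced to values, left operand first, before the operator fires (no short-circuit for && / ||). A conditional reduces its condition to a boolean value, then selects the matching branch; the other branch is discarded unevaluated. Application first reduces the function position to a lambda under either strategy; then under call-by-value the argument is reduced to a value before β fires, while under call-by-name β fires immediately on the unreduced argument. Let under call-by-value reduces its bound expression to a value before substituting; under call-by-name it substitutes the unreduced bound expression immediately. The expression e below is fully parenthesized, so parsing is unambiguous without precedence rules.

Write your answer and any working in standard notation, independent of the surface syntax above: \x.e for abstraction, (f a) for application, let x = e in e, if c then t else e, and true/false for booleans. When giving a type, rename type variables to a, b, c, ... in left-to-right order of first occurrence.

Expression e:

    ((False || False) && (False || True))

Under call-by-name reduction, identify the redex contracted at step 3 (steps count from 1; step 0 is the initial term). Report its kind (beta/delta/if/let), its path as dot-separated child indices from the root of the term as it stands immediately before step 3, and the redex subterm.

Answer: delta at root : (false && true)

Derivation:
step 0: ((false || false) && (false || true))
step 1: [delta@0] (false && (false || true))
step 2: [delta@1] (false && true)
step 3: [delta@root] false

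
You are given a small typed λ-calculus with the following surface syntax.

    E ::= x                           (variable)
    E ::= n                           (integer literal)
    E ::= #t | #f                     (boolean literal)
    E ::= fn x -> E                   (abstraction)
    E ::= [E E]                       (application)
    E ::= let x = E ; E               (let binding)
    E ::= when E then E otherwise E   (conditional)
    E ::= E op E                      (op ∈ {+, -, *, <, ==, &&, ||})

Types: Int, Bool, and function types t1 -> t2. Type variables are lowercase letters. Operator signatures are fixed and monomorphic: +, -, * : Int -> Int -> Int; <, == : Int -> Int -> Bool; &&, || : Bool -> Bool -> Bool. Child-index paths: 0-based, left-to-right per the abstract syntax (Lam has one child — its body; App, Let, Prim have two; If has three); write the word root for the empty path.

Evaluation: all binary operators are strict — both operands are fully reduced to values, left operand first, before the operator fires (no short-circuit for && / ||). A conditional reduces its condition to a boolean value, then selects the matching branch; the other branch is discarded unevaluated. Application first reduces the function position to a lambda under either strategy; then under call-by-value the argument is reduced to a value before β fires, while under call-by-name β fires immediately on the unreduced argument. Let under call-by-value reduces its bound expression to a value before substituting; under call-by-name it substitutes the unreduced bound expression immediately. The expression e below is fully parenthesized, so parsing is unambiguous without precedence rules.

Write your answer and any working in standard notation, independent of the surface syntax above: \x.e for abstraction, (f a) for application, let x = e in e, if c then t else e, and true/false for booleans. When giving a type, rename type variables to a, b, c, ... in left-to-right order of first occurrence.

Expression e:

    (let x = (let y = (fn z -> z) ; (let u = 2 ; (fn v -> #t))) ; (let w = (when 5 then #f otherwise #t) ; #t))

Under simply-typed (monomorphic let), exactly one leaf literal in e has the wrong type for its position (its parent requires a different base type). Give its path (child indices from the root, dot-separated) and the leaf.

Answer: 1.0.0 : 5

Trace:
z : a
\z._ : a -> a
let y : a -> a
let u : Int
\v._ : b -> Bool
let x : b -> Bool
  unify Int ~ Bool
  FAIL: mismatch Int ~ Bool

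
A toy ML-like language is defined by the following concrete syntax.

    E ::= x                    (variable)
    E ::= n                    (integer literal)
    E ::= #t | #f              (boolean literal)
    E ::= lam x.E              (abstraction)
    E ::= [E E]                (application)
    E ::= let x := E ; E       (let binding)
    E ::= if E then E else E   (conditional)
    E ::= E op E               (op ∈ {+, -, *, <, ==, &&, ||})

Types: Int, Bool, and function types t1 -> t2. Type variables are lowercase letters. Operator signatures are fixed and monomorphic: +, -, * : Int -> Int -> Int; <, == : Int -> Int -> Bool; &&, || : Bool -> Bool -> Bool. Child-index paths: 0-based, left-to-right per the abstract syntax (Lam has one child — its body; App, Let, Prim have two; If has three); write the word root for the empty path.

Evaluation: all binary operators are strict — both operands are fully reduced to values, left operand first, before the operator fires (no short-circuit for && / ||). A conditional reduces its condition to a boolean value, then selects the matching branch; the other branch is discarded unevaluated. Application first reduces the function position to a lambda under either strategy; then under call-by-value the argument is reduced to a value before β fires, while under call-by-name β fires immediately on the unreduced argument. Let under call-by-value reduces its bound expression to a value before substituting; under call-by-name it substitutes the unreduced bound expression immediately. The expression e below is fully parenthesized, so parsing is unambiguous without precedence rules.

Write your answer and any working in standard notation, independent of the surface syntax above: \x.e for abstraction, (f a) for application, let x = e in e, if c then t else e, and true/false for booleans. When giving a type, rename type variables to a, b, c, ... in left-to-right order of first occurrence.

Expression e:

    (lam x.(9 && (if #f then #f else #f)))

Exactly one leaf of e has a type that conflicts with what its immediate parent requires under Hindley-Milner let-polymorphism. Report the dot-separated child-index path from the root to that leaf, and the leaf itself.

Answer: 0.0 : 9

Working:
  unify Int ~ Bool
  FAIL: mismatch Int ~ Bool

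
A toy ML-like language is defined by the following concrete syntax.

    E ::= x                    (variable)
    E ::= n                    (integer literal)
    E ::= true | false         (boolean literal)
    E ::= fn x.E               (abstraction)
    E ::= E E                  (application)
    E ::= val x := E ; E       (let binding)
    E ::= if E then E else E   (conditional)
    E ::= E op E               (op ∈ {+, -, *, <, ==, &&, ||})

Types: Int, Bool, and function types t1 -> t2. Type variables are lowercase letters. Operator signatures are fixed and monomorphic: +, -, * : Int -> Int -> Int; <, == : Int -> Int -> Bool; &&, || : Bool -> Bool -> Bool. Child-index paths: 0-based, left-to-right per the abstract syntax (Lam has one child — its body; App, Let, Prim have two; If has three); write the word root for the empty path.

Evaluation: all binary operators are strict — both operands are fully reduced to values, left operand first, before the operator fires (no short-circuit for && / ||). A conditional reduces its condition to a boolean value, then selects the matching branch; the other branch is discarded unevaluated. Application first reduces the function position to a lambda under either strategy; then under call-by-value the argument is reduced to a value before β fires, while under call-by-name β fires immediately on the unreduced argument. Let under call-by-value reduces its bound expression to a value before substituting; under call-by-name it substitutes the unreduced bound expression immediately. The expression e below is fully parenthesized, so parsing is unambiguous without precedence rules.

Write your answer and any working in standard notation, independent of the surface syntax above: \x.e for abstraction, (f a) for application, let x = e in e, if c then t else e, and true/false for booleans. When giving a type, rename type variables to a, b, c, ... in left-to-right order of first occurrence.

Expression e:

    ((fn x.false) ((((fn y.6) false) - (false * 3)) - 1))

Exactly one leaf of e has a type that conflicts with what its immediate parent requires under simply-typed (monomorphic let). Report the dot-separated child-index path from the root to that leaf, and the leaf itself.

Answer: 1.0.1.0 : false

Trace:
\x._ : a -> Bool
\y._ : b -> Int
  unify b -> Int ~ Bool -> c
  unify b ~ Bool
  unify Int ~ c
_ _ : Int
  unify Int ~ Int
  unify Bool ~ Int
  FAIL: mismatch Bool ~ Int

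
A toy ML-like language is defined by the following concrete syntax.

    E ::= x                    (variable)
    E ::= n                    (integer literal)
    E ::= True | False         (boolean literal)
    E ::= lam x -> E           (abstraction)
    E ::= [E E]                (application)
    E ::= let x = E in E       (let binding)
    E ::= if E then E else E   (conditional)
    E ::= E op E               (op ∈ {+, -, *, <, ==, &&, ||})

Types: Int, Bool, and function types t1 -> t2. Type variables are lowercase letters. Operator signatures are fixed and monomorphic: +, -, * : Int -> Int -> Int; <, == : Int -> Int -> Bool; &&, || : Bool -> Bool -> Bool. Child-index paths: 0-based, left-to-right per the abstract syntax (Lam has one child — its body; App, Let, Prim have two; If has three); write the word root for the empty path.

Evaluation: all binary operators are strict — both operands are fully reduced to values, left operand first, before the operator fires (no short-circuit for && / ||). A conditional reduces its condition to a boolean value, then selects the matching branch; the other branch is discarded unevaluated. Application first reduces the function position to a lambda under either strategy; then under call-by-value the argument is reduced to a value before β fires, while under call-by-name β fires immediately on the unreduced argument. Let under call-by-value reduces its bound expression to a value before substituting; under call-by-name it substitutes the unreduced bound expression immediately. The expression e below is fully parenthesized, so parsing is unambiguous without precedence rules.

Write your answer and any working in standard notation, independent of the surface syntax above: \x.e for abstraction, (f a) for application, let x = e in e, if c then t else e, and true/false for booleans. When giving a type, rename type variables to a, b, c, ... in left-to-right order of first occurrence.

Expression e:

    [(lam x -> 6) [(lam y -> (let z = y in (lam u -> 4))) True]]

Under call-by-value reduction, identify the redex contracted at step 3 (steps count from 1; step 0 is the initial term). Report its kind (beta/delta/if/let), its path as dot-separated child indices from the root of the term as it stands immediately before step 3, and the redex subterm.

Answer: beta at root : ((\x.6) (\u.4))

Working:
step 0: ((\x.6) ((\y.(let z = y in (\u.4))) true))
step 1: [beta@1] ((\x.6) (let z = true in (\u.4)))
step 2: [let@1] ((\x.6) (\u.4))
step 3: [beta@root] 6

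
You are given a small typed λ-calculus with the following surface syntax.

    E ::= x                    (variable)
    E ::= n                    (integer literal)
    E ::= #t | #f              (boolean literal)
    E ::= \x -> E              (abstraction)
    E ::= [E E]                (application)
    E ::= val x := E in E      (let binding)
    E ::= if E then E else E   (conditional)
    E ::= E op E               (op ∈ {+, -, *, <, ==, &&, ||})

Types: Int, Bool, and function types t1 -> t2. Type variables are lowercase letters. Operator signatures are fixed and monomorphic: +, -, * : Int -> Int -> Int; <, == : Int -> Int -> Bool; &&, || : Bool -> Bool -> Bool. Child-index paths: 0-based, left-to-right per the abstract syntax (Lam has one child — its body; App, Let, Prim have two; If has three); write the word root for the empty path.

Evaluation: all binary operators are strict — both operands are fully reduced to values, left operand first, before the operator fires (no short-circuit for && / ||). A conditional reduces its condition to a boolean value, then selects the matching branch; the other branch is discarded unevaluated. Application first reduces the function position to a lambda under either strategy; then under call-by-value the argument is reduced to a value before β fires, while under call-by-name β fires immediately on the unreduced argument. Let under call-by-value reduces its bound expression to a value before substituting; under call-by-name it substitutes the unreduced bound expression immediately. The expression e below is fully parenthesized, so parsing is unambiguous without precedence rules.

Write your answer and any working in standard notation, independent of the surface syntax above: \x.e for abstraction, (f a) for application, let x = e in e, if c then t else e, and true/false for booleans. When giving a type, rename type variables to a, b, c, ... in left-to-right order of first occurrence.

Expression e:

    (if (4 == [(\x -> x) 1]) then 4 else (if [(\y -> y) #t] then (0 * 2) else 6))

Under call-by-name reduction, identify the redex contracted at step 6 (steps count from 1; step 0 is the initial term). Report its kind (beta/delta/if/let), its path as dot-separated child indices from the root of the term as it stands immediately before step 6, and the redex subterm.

Working:
step 0: (if (4 == ((\x.x) 1)) then 4 else (if ((\y.y) true) then (0 * 2) else 6))
step 1: [beta@0.1] (if (4 == 1) then 4 else (if ((\y.y) true) then (0 * 2) else 6))
step 2: [delta@0] (if false then 4 else (if ((\y.y) true) then (0 * 2) else 6))
step 3: [if@root] (if ((\y.y) true) then (0 * 2) else 6)
step 4: [beta@0] (if true then (0 * 2) else 6)
step 5: [if@root] (0 * 2)
step 6: [delta@root] 0

Answer: delta at root : (0 * 2)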